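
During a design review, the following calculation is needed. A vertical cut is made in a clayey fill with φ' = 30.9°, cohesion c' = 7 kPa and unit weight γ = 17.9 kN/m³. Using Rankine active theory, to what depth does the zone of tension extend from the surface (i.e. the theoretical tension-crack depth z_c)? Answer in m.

K_a = tan²(45° − 30.9°/2) = 0.3214; √K_a = 0.5669.
The active pressure is zero where K_a γ z = 2c√K_a, so z_c = 2c/(γ√K_a) = 2×7/(17.9×0.5669) = 1.380 m.

1.38 m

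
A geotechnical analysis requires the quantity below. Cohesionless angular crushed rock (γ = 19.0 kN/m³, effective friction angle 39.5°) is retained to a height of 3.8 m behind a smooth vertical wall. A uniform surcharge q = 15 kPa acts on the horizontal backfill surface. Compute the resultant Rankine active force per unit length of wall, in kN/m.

43.2 kN/m

K_a = tan²(45° − φ/2) = 0.2224.
Soil triangle: ½ K_a γ H² = 0.5×0.2224×19.0×3.8² = 30.51 kN/m.
Surcharge rectangle: K_a q H = 0.2224×15×3.8 = 12.68 kN/m.
Total = 30.51 + 12.68 = 43.19 kN/m.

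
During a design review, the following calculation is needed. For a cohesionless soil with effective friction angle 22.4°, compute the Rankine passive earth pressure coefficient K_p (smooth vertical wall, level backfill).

K_p = (1 + sin φ)/(1 − sin φ) = tan²(45° + 22.4°/2) = 2.231.

2.23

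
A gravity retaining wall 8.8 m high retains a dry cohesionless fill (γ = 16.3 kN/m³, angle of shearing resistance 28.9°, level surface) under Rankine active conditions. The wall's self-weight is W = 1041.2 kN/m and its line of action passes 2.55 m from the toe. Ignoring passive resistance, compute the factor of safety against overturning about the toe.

K_a = tan²(45° − 28.9°/2) = 0.3484.
P_a = ½K_aγH² = 0.5×0.3484×16.3×8.8² = 219.9 kN/m, acting at H/3 = 2.933 m above the base.
Overturning moment M_o = P_a × H/3 = 219.9 × 2.933 = 644.9.
Resisting moment M_r = W × 2.55 = 1041.2 × 2.55 = 2655.
FS_overturning = M_r/M_o = 2655/644.9 = 4.117.

4.12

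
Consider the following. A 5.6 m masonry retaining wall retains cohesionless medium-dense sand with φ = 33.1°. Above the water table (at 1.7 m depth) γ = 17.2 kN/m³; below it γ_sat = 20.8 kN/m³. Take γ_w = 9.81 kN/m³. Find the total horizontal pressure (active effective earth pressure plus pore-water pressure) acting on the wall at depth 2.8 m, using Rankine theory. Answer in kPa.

K_a = (1 − sin φ)/(1 + sin φ) = 0.2936.
γ' = 20.8 − 9.81 = 10.99 kN/m³.
Effective vertical stress at 2.8 m: σ'_v = 17.2×1.7 + 10.99×1.10 = 41.33 kPa.
σ'_h = K_a σ'_v = 0.2936 × 41.33 = 12.13 kPa; u = γ_w × 1.10 = 10.79 kPa.
Total σ_h = 12.13 + 10.79 = 22.92 kPa.

22.9 kPa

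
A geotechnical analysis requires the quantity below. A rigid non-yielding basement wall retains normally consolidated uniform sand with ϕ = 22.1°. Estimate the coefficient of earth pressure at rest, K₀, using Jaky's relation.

0.624

K₀ = 1 − sin φ' = 1 − sin 22.1° = 0.6238.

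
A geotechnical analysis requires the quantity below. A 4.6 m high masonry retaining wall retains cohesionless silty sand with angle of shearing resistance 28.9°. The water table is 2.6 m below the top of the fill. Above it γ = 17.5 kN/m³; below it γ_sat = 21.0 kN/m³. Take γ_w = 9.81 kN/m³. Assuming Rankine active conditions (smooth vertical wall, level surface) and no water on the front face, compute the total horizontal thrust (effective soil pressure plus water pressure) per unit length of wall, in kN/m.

K_a = tan²(45° − φ/2) = 0.3484.
γ' = 21.0 − 9.81 = 11.19 kN/m³. Depth below WT = 2.0 m.
σ'_h at WT = K_a γ d_w = 15.85 kPa; at base = 15.85 + K_a γ' × 2.0 = 23.65 kPa.
P₁ (0–2.6 m) = ½×15.85×2.6 = 20.61. P₂ (2.6–4.6 m) = ½(15.85+23.65)×2.0 = 39.50.
P_w = ½ γ_w h₂² = 0.5×9.81×2.0² = 19.62. Total = 20.61+39.50+19.62 = 79.72 kN/m.

79.7 kN/m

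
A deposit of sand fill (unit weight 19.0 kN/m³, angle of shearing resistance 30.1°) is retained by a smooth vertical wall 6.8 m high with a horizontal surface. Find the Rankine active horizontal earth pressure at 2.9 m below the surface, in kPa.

K_a = (1 − sin φ)/(1 + sin φ) = 0.3320.
σ_h = K_a γ z = 0.3320 × 19.0 × 2.9 = 18.29 kPa.

18.3 kPa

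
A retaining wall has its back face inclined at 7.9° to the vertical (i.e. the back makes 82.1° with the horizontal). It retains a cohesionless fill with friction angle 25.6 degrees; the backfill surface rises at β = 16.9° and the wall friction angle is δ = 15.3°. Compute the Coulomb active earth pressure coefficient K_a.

0.569

K_a = sin²(α+φ) / [sin²α · sin(α−δ) · (1 + √{sin(φ+δ)sin(φ−β) / (sin(α−δ)sin(α+β))})²].
With α = 82.1°, φ = 25.6°, δ = 15.3°, β = 16.9°: K_a = 0.5687.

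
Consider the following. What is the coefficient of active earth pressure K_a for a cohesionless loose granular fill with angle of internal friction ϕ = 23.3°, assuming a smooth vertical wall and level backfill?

K_a = (1 − sin φ)/(1 + sin φ) = (1 − sin 23.3°)/(1 + sin 23.3°) = 0.4331.

0.433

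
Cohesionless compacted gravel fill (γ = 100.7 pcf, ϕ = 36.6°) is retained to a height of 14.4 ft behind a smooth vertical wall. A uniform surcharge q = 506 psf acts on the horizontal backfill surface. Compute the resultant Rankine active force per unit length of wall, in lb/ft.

K_a = tan²(45° − φ/2) = 0.2530.
Soil triangle: ½ K_a γ H² = 0.5×0.2530×100.7×14.4² = 2641 lb/ft.
Surcharge rectangle: K_a q H = 0.2530×506×14.4 = 1843 lb/ft.
Total = 2641 + 1843 = 4484 lb/ft.

4480 lb/ft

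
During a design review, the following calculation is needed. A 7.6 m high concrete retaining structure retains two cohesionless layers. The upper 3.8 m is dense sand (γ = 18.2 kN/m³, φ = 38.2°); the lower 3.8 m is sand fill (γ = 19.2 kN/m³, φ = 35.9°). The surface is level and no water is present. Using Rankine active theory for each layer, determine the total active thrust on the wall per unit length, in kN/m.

136 kN/m

K_a1 = tan²(45°−38.2°/2) = 0.2358; K_a2 = tan²(45°−35.9°/2) = 0.2607.
Layer 1: σ at base = K_a1 γ₁ h₁ = 16.31 kPa; P₁ = ½×16.31×3.8 = 30.98.
Layer 2: σ_v at top = γ₁h₁ = 69.16; σ_h top = K_a2×69.16 = 18.03; σ_h base = K_a2×(69.16+19.2×3.8) = 37.06.
P₂ = ½(18.03+37.06)×3.8 = 104.7. Total P_a = 30.98+104.7 = 135.7 kN/m.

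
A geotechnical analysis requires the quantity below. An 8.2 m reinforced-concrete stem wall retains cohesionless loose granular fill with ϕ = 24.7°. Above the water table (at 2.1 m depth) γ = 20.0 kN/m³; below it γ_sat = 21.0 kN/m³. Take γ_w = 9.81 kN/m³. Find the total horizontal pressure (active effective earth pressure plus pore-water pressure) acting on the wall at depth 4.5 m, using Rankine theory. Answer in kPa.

K_a = (1 − sin φ)/(1 + sin φ) = 0.4106.
γ' = 21.0 − 9.81 = 11.19 kN/m³.
Effective vertical stress at 4.5 m: σ'_v = 20.0×2.1 + 11.19×2.40 = 68.86 kPa.
σ'_h = K_a σ'_v = 0.4106 × 68.86 = 28.27 kPa; u = γ_w × 2.40 = 23.54 kPa.
Total σ_h = 28.27 + 23.54 = 51.81 kPa.

51.8 kPa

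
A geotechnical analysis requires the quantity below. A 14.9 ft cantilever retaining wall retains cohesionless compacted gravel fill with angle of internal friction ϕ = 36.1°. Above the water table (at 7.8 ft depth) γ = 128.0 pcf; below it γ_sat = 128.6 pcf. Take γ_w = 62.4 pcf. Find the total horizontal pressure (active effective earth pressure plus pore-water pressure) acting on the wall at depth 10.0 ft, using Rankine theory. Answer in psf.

433 psf

K_a = (1 − sin φ)/(1 + sin φ) = 0.2585.
γ' = 128.6 − 62.4 = 66.20 pcf.
Effective vertical stress at 10.0 ft: σ'_v = 128.0×7.8 + 66.20×2.20 = 1144 psf.
σ'_h = K_a σ'_v = 0.2585 × 1144 = 295.7 psf; u = γ_w × 2.20 = 137.3 psf.
Total σ_h = 295.7 + 137.3 = 433.0 psf.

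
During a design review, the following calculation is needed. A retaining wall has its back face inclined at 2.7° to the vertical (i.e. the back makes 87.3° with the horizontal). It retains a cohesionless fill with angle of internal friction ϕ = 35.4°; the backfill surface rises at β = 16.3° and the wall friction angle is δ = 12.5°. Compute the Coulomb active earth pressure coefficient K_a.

K_a = sin²(α+φ) / [sin²α · sin(α−δ) · (1 + √{sin(φ+δ)sin(φ−β) / (sin(α−δ)sin(α+β))})²].
With α = 87.3°, φ = 35.4°, δ = 12.5°, β = 16.3°: K_a = 0.3231.

0.323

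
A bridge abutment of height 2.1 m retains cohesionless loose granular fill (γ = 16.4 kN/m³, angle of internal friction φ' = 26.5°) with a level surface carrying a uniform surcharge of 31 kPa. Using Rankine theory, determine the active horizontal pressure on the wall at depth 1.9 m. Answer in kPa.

23.8 kPa

K_a = (1 − sin φ)/(1 + sin φ) = 0.3829.
σ_v = γz + q = 16.4 × 1.9 + 31 = 62.16 kPa.
σ_h = K_a σ_v = 0.3829 × 62.16 = 23.80 kPa.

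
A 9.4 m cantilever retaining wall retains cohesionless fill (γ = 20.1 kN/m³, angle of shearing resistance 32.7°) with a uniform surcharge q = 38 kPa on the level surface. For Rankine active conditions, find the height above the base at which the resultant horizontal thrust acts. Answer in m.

K_a = 0.2985.
Triangular part P₁ = ½K_aγH² = 265.1 at H/3 = 3.133 m; rectangular part P₂ = K_a q H = 106.6 at H/2 = 4.700 m.
ȳ = (P₁·3.133 + P₂·4.700)/(P₁+P₂) = 3.583 m.

3.58 m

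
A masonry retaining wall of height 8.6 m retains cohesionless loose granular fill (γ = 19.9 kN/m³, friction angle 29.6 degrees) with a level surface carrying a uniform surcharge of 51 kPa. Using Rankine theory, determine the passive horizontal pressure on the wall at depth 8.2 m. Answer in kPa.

632 kPa

K_p = (1 + sin φ)/(1 − sin φ) = 2.952.
σ_v = γz + q = 19.9 × 8.2 + 51 = 214.2 kPa.
σ_h = K_p σ_v = 2.952 × 214.2 = 632.3 kPa.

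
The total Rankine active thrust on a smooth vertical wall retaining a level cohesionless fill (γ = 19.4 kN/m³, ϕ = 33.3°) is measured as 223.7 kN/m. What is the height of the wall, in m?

8.90 m

K_a = 0.2911. P_a = ½ K_a γ H² ⇒ H = √(2P_a/(K_a γ)).
H = √(2×223.7/(0.2911×19.4)) = 8.900 m.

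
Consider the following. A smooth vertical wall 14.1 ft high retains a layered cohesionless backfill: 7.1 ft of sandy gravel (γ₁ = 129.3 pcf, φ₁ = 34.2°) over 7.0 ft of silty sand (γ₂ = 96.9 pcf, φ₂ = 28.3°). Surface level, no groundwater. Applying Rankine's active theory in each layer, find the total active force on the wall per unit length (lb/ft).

K_a1 = tan²(45°−34.2°/2) = 0.2803; K_a2 = tan²(45°−28.3°/2) = 0.3568.
Layer 1: σ at base = K_a1 γ₁ h₁ = 257.4 psf; P₁ = ½×257.4×7.1 = 913.6.
Layer 2: σ_v at top = γ₁h₁ = 918.0; σ_h top = K_a2×918.0 = 327.5; σ_h base = K_a2×(918.0+96.9×7.0) = 569.5.
P₂ = ½(327.5+569.5)×7.0 = 3140. Total P_a = 913.6+3140 = 4053 lb/ft.

4050 lb/ft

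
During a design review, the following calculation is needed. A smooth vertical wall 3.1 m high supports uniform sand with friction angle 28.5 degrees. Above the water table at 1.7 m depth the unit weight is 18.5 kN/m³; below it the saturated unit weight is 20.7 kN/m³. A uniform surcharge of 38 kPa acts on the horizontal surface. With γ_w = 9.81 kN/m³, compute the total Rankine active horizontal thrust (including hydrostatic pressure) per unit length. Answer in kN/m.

K_a = tan²(45° − φ/2) = 0.3540.
γ' = 20.7 − 9.81 = 10.89 kN/m³. h₂ = H − d_w = 1.4 m.
σ'_h: at surface K_a·q = 13.45; at WT K_a(q+γd_w) = 24.58; at base K_a(q+γd_w+γ'h₂) = 29.98 kPa.
P₁ = ½(13.45+24.58)×1.7 = 32.33; P₂ = ½(24.58+29.98)×1.4 = 38.19; P_w = ½γ_w h₂² = 9.614.
Total = 32.33+38.19+9.614 = 80.13 kN/m.

80.1 kN/m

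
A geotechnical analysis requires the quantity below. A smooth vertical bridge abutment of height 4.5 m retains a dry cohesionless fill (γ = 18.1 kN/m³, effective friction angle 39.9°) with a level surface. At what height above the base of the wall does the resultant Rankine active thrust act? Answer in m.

1.50 m

K_a = 0.2184.
The pressure distribution is triangular, so the resultant acts at H/3 above the base = 4.5/3 = 1.500 m.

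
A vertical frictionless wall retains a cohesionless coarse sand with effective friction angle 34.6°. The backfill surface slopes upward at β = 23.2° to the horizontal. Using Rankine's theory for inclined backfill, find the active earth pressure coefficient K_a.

0.353

K_a = cos β · (cos β − √(cos²β − cos²φ)) / (cos β + √(cos²β − cos²φ)).
cos β = 0.9191, cos φ = 0.8231, √(cos²β − cos²φ) = 0.4090.
K_a = 0.9191 × (0.9191 − 0.4090)/(0.9191 + 0.4090) = 0.3531.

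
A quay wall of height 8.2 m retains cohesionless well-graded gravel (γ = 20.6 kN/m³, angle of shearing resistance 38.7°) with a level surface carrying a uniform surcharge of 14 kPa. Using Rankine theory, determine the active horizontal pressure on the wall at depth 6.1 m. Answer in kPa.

K_a = (1 − sin φ)/(1 + sin φ) = 0.2306.
σ_v = γz + q = 20.6 × 6.1 + 14 = 139.7 kPa.
σ_h = K_a σ_v = 0.2306 × 139.7 = 32.20 kPa.

32.2 kPa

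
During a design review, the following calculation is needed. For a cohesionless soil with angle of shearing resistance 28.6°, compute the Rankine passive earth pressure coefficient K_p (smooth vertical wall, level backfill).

K_p = (1 + sin φ)/(1 − sin φ) = tan²(45° + 28.6°/2) = 2.837.

2.84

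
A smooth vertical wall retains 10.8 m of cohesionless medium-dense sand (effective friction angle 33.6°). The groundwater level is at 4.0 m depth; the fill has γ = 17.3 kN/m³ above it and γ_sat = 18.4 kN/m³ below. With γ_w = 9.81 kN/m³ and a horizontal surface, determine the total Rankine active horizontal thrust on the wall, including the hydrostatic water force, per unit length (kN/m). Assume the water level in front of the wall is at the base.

K_a = tan²(45° − φ/2) = 0.2875.
γ' = 18.4 − 9.81 = 8.590 kN/m³. Depth below WT = 6.8 m.
σ'_h at WT = K_a γ d_w = 19.90 kPa; at base = 19.90 + K_a γ' × 6.8 = 36.69 kPa.
P₁ (0–4.0 m) = ½×19.90×4.0 = 39.79. P₂ (4.0–10.8 m) = ½(19.90+36.69)×6.8 = 192.4.
P_w = ½ γ_w h₂² = 0.5×9.81×6.8² = 226.8. Total = 39.79+192.4+226.8 = 459.0 kN/m.

459 kN/m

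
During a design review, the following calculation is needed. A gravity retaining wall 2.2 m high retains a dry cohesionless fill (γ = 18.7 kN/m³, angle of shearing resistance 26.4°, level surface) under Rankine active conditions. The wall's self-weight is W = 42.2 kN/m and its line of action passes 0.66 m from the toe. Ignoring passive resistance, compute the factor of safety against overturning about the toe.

2.18

K_a = tan²(45° − 26.4°/2) = 0.3844.
P_a = ½K_aγH² = 0.5×0.3844×18.7×2.2² = 17.40 kN/m, acting at H/3 = 0.7333 m above the base.
Overturning moment M_o = P_a × H/3 = 17.40 × 0.7333 = 12.76.
Resisting moment M_r = W × 0.66 = 42.2 × 0.66 = 27.85.
FS_overturning = M_r/M_o = 27.85/12.76 = 2.183.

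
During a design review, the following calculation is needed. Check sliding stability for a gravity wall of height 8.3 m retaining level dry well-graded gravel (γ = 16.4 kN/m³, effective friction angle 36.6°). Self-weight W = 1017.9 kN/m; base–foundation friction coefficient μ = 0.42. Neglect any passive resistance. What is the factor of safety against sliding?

K_a = tan²(45° − 36.6°/2) = 0.2530.
P_a = ½K_aγH² = 0.5×0.2530×16.4×8.3² = 142.9 kN/m, acting at H/3 = 2.767 m above the base.
FS_sliding = μW / P_a = 0.42×1017.9 / 142.9 = 2.992.

2.99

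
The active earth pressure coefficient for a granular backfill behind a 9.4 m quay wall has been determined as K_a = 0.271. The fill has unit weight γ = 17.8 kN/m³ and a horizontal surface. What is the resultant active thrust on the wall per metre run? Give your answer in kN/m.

P = ½ K_a γ H² = 0.5 × 0.271 × 17.8 × 9.4² = 213.1 kN/m.

213 kN/m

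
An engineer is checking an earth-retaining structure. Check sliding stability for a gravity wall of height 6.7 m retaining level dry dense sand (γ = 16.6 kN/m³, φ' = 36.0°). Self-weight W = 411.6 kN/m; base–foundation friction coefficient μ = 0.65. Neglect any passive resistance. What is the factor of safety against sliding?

K_a = tan²(45° − 36.0°/2) = 0.2596.
P_a = ½K_aγH² = 0.5×0.2596×16.6×6.7² = 96.73 kN/m, acting at H/3 = 2.233 m above the base.
FS_sliding = μW / P_a = 0.65×411.6 / 96.73 = 2.766.

2.77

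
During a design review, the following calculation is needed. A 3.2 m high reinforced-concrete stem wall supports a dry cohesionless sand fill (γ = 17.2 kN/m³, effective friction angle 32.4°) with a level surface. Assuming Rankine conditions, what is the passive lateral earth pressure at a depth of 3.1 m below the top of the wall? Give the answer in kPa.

176 kPa

K_p = (1 + sin φ)/(1 − sin φ) = 3.309.
σ_h = K_p γ z = 3.309 × 17.2 × 3.1 = 176.4 kPa.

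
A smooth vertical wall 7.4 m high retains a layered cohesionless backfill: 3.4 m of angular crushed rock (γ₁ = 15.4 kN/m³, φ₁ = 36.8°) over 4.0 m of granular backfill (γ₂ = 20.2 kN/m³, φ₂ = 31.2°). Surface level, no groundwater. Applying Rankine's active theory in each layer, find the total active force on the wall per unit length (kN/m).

K_a1 = tan²(45°−36.8°/2) = 0.2508; K_a2 = tan²(45°−31.2°/2) = 0.3175.
Layer 1: σ at base = K_a1 γ₁ h₁ = 13.13 kPa; P₁ = ½×13.13×3.4 = 22.32.
Layer 2: σ_v at top = γ₁h₁ = 52.36; σ_h top = K_a2×52.36 = 16.62; σ_h base = K_a2×(52.36+20.2×4.0) = 42.28.
P₂ = ½(16.62+42.28)×4.0 = 117.8. Total P_a = 22.32+117.8 = 140.1 kN/m.

140 kN/m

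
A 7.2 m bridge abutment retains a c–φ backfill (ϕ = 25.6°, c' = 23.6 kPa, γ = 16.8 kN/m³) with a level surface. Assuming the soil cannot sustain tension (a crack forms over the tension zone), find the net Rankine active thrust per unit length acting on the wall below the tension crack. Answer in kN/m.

K_a = 0.3966; √K_a = 0.6297.
Tension-crack depth z_c = 2c/(γ√K_a) = 2×23.6/(16.8×0.6297) = 4.461 m.
σ_a at base = K_a γ H − 2c√K_a = 0.3966×16.8×7.2 − 2×23.6×0.6297 = 18.25 kPa.
P_a = ½ × 18.25 × (H − z_c) = 0.5×18.25×2.739 = 24.98 kN/m.

25.0 kN/m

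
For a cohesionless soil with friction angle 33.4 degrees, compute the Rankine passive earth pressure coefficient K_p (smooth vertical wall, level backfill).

K_p = (1 + sin φ)/(1 − sin φ) = tan²(45° + 33.4°/2) = 3.449.

3.45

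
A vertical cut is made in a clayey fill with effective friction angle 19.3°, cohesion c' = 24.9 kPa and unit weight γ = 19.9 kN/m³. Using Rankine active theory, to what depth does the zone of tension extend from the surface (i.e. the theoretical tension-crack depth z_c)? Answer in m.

K_a = tan²(45° − 19.3°/2) = 0.5032; √K_a = 0.7094.
The active pressure is zero where K_a γ z = 2c√K_a, so z_c = 2c/(γ√K_a) = 2×24.9/(19.9×0.7094) = 3.528 m.

3.53 m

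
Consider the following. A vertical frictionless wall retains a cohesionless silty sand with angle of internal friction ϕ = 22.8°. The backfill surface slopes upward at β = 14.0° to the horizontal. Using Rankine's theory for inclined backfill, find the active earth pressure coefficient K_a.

K_a = cos β · (cos β − √(cos²β − cos²φ)) / (cos β + √(cos²β − cos²φ)).
cos β = 0.9703, cos φ = 0.9219, √(cos²β − cos²φ) = 0.3027.
K_a = 0.9703 × (0.9703 − 0.3027)/(0.9703 + 0.3027) = 0.5088.

0.509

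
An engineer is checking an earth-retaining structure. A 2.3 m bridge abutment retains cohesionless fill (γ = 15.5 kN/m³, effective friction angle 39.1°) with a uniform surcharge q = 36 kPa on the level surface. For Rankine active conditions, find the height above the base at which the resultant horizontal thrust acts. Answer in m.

K_a = 0.2265.
Triangular part P₁ = ½K_aγH² = 9.285 at H/3 = 0.7667 m; rectangular part P₂ = K_a q H = 18.75 at H/2 = 1.150 m.
ȳ = (P₁·0.7667 + P₂·1.150)/(P₁+P₂) = 1.023 m.

1.02 m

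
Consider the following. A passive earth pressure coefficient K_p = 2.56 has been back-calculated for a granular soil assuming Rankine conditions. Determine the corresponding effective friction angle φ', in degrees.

K_p = (1+sin φ)/(1−sin φ) ⇒ sin φ = (K_p − 1)/(K_p + 1) = 0.4382.
φ = arcsin(0.4382) = 25.99°.

26.0°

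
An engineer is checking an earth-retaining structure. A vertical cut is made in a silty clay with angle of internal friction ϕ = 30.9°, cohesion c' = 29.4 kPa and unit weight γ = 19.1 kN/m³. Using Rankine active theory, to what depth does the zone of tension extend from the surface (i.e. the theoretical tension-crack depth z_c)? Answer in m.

K_a = tan²(45° − 30.9°/2) = 0.3214; √K_a = 0.5669.
The active pressure is zero where K_a γ z = 2c√K_a, so z_c = 2c/(γ√K_a) = 2×29.4/(19.1×0.5669) = 5.430 m.

5.43 m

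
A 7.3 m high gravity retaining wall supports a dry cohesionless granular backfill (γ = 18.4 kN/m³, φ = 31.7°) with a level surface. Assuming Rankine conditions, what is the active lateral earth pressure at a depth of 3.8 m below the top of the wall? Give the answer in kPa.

K_a = (1 − sin φ)/(1 + sin φ) = 0.3111.
σ_h = K_a γ z = 0.3111 × 18.4 × 3.8 = 21.75 kPa.

21.8 kPa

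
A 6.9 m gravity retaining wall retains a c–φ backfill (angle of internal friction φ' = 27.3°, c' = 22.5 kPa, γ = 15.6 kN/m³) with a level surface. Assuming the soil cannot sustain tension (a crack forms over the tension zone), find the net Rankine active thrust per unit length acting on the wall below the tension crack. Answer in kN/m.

13.6 kN/m

K_a = 0.3711; √K_a = 0.6092.
Tension-crack depth z_c = 2c/(γ√K_a) = 2×22.5/(15.6×0.6092) = 4.735 m.
σ_a at base = K_a γ H − 2c√K_a = 0.3711×15.6×6.9 − 2×22.5×0.6092 = 12.53 kPa.
P_a = ½ × 12.53 × (H − z_c) = 0.5×12.53×2.165 = 13.57 kN/m.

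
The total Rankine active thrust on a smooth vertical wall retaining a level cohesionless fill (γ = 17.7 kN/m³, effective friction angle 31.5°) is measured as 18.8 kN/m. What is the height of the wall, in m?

2.60 m

K_a = 0.3136. P_a = ½ K_a γ H² ⇒ H = √(2P_a/(K_a γ)).
H = √(2×18.8/(0.3136×17.7)) = 2.603 m.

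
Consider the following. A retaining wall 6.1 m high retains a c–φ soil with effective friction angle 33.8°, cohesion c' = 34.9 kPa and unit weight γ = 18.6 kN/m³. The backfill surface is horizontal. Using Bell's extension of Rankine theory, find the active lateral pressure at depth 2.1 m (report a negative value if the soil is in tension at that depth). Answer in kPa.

K_a = (1 − sin φ)/(1 + sin φ) = 0.2851.
σ_a = K_a γ z − 2c√K_a = 0.2851×18.6×2.1 − 2×34.9×0.5340 = -26.13 kPa.

-26.1 kPa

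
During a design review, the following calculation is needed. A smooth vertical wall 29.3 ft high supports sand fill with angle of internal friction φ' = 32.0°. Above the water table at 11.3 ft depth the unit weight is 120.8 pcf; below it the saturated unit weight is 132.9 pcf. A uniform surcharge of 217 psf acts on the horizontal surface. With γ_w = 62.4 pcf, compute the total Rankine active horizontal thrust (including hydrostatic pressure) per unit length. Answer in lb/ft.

25500 lb/ft

K_a = tan²(45° − φ/2) = 0.3073.
γ' = 132.9 − 62.4 = 70.50 pcf. h₂ = H − d_w = 18.0 ft.
σ'_h: at surface K_a·q = 66.68; at WT K_a(q+γd_w) = 486.1; at base K_a(q+γd_w+γ'h₂) = 876.0 psf.
P₁ = ½(66.68+486.1)×11.3 = 3123; P₂ = ½(486.1+876.0)×18.0 = 12260; P_w = ½γ_w h₂² = 10110.
Total = 3123+12260+10110 = 25490 lb/ft.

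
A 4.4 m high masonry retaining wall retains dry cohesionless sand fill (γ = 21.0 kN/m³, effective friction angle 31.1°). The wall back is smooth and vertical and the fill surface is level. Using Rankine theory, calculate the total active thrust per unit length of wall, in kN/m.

64.8 kN/m

K_a = tan²(45° − φ/2) = 0.3188.
P_a = ½ K_a γ H² = 0.5 × 0.3188 × 21.0 × 4.4² = 64.81 kN/m.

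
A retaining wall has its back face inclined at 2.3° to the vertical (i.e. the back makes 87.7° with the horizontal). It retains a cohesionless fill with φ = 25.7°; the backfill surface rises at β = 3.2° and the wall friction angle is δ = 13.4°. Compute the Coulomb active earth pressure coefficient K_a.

K_a = sin²(α+φ) / [sin²α · sin(α−δ) · (1 + √{sin(φ+δ)sin(φ−β) / (sin(α−δ)sin(α+β))})²].
With α = 87.7°, φ = 25.7°, δ = 13.4°, β = 3.2°: K_a = 0.3891.

0.389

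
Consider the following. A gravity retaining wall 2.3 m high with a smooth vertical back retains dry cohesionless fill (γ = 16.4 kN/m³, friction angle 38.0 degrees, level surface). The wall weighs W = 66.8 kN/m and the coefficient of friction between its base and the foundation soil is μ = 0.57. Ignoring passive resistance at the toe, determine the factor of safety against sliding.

3.69

K_a = tan²(45° − 38.0°/2) = 0.2379.
P_a = ½K_aγH² = 0.5×0.2379×16.4×2.3² = 10.32 kN/m, acting at H/3 = 0.7667 m above the base.
FS_sliding = μW / P_a = 0.57×66.8 / 10.32 = 3.690.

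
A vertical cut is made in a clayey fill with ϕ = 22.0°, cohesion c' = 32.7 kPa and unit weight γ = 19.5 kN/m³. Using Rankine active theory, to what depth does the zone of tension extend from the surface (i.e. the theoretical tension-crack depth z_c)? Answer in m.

K_a = tan²(45° − 22.0°/2) = 0.4550; √K_a = 0.6745.
The active pressure is zero where K_a γ z = 2c√K_a, so z_c = 2c/(γ√K_a) = 2×32.7/(19.5×0.6745) = 4.972 m.

4.97 m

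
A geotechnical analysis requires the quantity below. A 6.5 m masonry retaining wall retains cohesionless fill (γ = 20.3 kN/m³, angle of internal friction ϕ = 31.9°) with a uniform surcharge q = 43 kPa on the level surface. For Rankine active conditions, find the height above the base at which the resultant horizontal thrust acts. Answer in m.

2.59 m

K_a = 0.3085.
Triangular part P₁ = ½K_aγH² = 132.3 at H/3 = 2.167 m; rectangular part P₂ = K_a q H = 86.23 at H/2 = 3.250 m.
ȳ = (P₁·2.167 + P₂·3.250)/(P₁+P₂) = 2.594 m.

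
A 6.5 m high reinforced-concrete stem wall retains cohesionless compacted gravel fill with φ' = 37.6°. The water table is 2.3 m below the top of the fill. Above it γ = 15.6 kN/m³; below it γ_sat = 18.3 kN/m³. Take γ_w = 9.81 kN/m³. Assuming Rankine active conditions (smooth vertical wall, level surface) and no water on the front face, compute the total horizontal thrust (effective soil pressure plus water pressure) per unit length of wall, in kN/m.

151 kN/m

K_a = tan²(45° − φ/2) = 0.2421.
γ' = 18.3 − 9.81 = 8.490 kN/m³. Depth below WT = 4.2 m.
σ'_h at WT = K_a γ d_w = 8.687 kPa; at base = 8.687 + K_a γ' × 4.2 = 17.32 kPa.
P₁ (0–2.3 m) = ½×8.687×2.3 = 9.991. P₂ (2.3–6.5 m) = ½(8.687+17.32)×4.2 = 54.62.
P_w = ½ γ_w h₂² = 0.5×9.81×4.2² = 86.52. Total = 9.991+54.62+86.52 = 151.1 kN/m.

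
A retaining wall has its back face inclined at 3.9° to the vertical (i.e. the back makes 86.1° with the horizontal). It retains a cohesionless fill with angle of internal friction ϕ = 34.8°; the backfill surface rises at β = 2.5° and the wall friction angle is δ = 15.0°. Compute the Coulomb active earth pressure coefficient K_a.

K_a = sin²(α+φ) / [sin²α · sin(α−δ) · (1 + √{sin(φ+δ)sin(φ−β) / (sin(α−δ)sin(α+β))})²].
With α = 86.1°, φ = 34.8°, δ = 15.0°, β = 2.5°: K_a = 0.2848.

0.285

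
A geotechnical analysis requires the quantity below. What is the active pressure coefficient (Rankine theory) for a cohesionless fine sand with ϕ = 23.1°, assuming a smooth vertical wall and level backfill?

K_a = tan²(45° − φ/2) = tan²(33.45°) = 0.4364.

0.436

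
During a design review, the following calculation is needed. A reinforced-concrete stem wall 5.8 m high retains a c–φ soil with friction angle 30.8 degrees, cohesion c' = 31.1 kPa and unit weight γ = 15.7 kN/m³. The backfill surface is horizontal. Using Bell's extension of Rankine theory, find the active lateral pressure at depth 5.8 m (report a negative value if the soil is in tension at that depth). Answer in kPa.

-5.95 kPa

K_a = (1 − sin φ)/(1 + sin φ) = 0.3227.
σ_a = K_a γ z − 2c√K_a = 0.3227×15.7×5.8 − 2×31.1×0.5681 = -5.948 kPa.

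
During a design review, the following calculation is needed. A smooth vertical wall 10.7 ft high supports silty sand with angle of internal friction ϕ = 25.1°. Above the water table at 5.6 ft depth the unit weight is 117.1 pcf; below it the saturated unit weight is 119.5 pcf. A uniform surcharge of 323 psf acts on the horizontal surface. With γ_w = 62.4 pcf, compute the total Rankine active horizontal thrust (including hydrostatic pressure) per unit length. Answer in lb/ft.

K_a = tan²(45° − φ/2) = 0.4043.
γ' = 119.5 − 62.4 = 57.10 pcf. h₂ = H − d_w = 5.1 ft.
σ'_h: at surface K_a·q = 130.6; at WT K_a(q+γd_w) = 395.7; at base K_a(q+γd_w+γ'h₂) = 513.4 psf.
P₁ = ½(130.6+395.7)×5.6 = 1474; P₂ = ½(395.7+513.4)×5.1 = 2318; P_w = ½γ_w h₂² = 811.5.
Total = 1474+2318+811.5 = 4603 lb/ft.

4600 lb/ft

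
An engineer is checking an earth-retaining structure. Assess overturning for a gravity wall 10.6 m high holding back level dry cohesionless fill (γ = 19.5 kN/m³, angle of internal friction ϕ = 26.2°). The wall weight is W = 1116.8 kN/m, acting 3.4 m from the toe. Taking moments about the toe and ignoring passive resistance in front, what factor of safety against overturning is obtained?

2.53

K_a = tan²(45° − 26.2°/2) = 0.3874.
P_a = ½K_aγH² = 0.5×0.3874×19.5×10.6² = 424.4 kN/m, acting at H/3 = 3.533 m above the base.
Overturning moment M_o = P_a × H/3 = 424.4 × 3.533 = 1500.
Resisting moment M_r = W × 3.4 = 1116.8 × 3.4 = 3797.
FS_overturning = M_r/M_o = 3797/1500 = 2.532.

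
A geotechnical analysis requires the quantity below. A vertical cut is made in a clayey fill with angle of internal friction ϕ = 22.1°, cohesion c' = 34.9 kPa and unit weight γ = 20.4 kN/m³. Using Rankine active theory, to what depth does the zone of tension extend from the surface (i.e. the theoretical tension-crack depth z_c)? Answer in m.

K_a = tan²(45° − 22.1°/2) = 0.4533; √K_a = 0.6732.
The active pressure is zero where K_a γ z = 2c√K_a, so z_c = 2c/(γ√K_a) = 2×34.9/(20.4×0.6732) = 5.082 m.

5.08 m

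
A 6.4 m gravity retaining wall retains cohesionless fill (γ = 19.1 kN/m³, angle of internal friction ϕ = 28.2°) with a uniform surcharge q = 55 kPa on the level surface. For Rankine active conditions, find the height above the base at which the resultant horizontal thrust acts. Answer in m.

2.64 m

K_a = 0.3582.
Triangular part P₁ = ½K_aγH² = 140.1 at H/3 = 2.133 m; rectangular part P₂ = K_a q H = 126.1 at H/2 = 3.200 m.
ȳ = (P₁·2.133 + P₂·3.200)/(P₁+P₂) = 2.639 m.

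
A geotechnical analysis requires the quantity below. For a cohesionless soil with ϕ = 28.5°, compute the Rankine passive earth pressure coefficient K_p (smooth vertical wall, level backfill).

2.83

K_p = (1 + sin φ)/(1 − sin φ) = tan²(45° + 28.5°/2) = 2.825.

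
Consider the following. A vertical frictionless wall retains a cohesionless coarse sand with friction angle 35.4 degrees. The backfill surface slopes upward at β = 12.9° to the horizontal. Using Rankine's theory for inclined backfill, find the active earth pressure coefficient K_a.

0.284

K_a = cos β · (cos β − √(cos²β − cos²φ)) / (cos β + √(cos²β − cos²φ)).
cos β = 0.9748, cos φ = 0.8151, √(cos²β − cos²φ) = 0.5345.
K_a = 0.9748 × (0.9748 − 0.5345)/(0.9748 + 0.5345) = 0.2843.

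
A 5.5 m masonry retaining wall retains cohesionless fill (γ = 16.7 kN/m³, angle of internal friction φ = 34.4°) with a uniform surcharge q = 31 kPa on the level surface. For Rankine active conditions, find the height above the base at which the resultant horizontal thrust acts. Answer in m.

2.20 m

K_a = 0.2780.
Triangular part P₁ = ½K_aγH² = 70.21 at H/3 = 1.833 m; rectangular part P₂ = K_a q H = 47.40 at H/2 = 2.750 m.
ȳ = (P₁·1.833 + P₂·2.750)/(P₁+P₂) = 2.203 m.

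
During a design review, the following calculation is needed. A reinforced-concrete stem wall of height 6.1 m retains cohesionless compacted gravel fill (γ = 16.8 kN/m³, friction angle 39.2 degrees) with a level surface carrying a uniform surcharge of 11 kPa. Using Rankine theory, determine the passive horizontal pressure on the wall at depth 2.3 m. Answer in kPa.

220 kPa

K_p = (1 + sin φ)/(1 − sin φ) = 4.435.
σ_v = γz + q = 16.8 × 2.3 + 11 = 49.64 kPa.
σ_h = K_p σ_v = 4.435 × 49.64 = 220.2 kPa.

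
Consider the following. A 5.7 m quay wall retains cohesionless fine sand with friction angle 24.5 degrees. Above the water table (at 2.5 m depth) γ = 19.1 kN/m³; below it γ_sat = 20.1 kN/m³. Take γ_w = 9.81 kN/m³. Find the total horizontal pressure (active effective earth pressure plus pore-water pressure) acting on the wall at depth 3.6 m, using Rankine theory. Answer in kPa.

35.2 kPa

K_a = (1 − sin φ)/(1 + sin φ) = 0.4137.
γ' = 20.1 − 9.81 = 10.29 kN/m³.
Effective vertical stress at 3.6 m: σ'_v = 19.1×2.5 + 10.29×1.10 = 59.07 kPa.
σ'_h = K_a σ'_v = 0.4137 × 59.07 = 24.44 kPa; u = γ_w × 1.10 = 10.79 kPa.
Total σ_h = 24.44 + 10.79 = 35.23 kPa.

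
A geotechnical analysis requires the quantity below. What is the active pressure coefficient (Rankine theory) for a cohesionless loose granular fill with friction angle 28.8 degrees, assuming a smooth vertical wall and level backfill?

K_a = (1 − sin φ)/(1 + sin φ) = (1 − sin 28.8°)/(1 + sin 28.8°) = 0.3498.

0.350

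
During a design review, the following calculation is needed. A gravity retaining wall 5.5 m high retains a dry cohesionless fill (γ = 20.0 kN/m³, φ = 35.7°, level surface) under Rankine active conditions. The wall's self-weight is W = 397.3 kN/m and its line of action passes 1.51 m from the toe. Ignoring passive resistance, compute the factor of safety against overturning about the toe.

K_a = tan²(45° − 35.7°/2) = 0.2630.
P_a = ½K_aγH² = 0.5×0.2630×20.0×5.5² = 79.56 kN/m, acting at H/3 = 1.833 m above the base.
Overturning moment M_o = P_a × H/3 = 79.56 × 1.833 = 145.9.
Resisting moment M_r = W × 1.51 = 397.3 × 1.51 = 599.9.
FS_overturning = M_r/M_o = 599.9/145.9 = 4.113.

4.11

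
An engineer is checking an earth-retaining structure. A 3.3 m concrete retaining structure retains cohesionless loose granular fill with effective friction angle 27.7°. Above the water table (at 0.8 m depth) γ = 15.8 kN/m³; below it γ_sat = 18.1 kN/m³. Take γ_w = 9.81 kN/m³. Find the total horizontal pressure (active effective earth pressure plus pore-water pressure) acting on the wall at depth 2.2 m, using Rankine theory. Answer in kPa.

K_a = (1 − sin φ)/(1 + sin φ) = 0.3653.
γ' = 18.1 − 9.81 = 8.290 kN/m³.
Effective vertical stress at 2.2 m: σ'_v = 15.8×0.8 + 8.290×1.40 = 24.25 kPa.
σ'_h = K_a σ'_v = 0.3653 × 24.25 = 8.858 kPa; u = γ_w × 1.40 = 13.73 kPa.
Total σ_h = 8.858 + 13.73 = 22.59 kPa.

22.6 kPa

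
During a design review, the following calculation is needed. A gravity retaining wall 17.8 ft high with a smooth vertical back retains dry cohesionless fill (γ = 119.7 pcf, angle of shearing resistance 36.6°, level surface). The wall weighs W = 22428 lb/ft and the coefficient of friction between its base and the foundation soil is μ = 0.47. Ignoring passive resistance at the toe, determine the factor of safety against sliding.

K_a = tan²(45° − 36.6°/2) = 0.2530.
P_a = ½K_aγH² = 0.5×0.2530×119.7×17.8² = 4797 lb/ft, acting at H/3 = 5.933 ft above the base.
FS_sliding = μW / P_a = 0.47×22428 / 4797 = 2.198.

2.20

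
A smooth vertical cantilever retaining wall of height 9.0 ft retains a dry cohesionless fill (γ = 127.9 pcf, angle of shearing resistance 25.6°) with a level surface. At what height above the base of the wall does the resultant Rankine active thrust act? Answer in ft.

3.00 ft

K_a = 0.3966.
The pressure distribution is triangular, so the resultant acts at H/3 above the base = 9.0/3 = 3.000 ft.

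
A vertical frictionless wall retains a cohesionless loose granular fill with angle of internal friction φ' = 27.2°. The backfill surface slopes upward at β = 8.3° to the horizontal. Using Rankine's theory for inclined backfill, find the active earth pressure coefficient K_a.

K_a = cos β · (cos β − √(cos²β − cos²φ)) / (cos β + √(cos²β − cos²φ)).
cos β = 0.9895, cos φ = 0.8894, √(cos²β − cos²φ) = 0.4337.
K_a = 0.9895 × (0.9895 − 0.4337)/(0.9895 + 0.4337) = 0.3864.

0.386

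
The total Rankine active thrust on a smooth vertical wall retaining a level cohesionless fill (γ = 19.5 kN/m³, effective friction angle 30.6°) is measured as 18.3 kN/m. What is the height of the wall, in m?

2.40 m

K_a = 0.3253. P_a = ½ K_a γ H² ⇒ H = √(2P_a/(K_a γ)).
H = √(2×18.3/(0.3253×19.5)) = 2.402 m.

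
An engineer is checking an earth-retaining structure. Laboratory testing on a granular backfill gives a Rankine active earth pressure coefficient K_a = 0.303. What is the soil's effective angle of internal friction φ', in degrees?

32.3°

K_a = tan²(45° − φ/2) ⇒ 45° − φ/2 = arctan(√0.303) = 28.83°.
φ = 2(45° − 28.83°) = 32.34°.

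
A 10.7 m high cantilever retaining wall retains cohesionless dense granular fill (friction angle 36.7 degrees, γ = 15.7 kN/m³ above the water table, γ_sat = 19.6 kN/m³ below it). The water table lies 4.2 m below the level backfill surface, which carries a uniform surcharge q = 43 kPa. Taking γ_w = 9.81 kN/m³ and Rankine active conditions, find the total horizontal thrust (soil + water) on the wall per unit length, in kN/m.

518 kN/m

K_a = tan²(45° − φ/2) = 0.2519.
γ' = 19.6 − 9.81 = 9.790 kN/m³. h₂ = H − d_w = 6.5 m.
σ'_h: at surface K_a·q = 10.83; at WT K_a(q+γd_w) = 27.44; at base K_a(q+γd_w+γ'h₂) = 43.46 kPa.
P₁ = ½(10.83+27.44)×4.2 = 80.36; P₂ = ½(27.44+43.46)×6.5 = 230.4; P_w = ½γ_w h₂² = 207.2.
Total = 80.36+230.4+207.2 = 518.0 kN/m.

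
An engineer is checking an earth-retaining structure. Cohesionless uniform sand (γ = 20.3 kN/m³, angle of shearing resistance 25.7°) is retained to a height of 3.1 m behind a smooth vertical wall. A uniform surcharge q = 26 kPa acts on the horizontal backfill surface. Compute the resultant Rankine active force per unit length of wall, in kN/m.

70.4 kN/m

K_a = tan²(45° − φ/2) = 0.3950.
Soil triangle: ½ K_a γ H² = 0.5×0.3950×20.3×3.1² = 38.53 kN/m.
Surcharge rectangle: K_a q H = 0.3950×26×3.1 = 31.84 kN/m.
Total = 38.53 + 31.84 = 70.37 kN/m.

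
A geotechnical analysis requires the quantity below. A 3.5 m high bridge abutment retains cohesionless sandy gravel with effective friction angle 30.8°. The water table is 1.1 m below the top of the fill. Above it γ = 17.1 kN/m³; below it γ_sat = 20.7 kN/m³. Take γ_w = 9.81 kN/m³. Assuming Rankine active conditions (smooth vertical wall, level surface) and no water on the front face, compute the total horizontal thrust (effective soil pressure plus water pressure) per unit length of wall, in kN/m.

K_a = tan²(45° − φ/2) = 0.3227.
γ' = 20.7 − 9.81 = 10.89 kN/m³. Depth below WT = 2.4 m.
σ'_h at WT = K_a γ d_w = 6.070 kPa; at base = 6.070 + K_a γ' × 2.4 = 14.50 kPa.
P₁ (0–1.1 m) = ½×6.070×1.1 = 3.339. P₂ (1.1–3.5 m) = ½(6.070+14.50)×2.4 = 24.69.
P_w = ½ γ_w h₂² = 0.5×9.81×2.4² = 28.25. Total = 3.339+24.69+28.25 = 56.28 kN/m.

56.3 kN/m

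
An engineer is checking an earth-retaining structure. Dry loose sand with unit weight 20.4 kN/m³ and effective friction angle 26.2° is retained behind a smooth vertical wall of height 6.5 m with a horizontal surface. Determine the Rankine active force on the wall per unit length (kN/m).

167 kN/m

K_a = tan²(45° − φ/2) = 0.3874.
P_a = ½ K_a γ H² = 0.5 × 0.3874 × 20.4 × 6.5² = 167.0 kN/m.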